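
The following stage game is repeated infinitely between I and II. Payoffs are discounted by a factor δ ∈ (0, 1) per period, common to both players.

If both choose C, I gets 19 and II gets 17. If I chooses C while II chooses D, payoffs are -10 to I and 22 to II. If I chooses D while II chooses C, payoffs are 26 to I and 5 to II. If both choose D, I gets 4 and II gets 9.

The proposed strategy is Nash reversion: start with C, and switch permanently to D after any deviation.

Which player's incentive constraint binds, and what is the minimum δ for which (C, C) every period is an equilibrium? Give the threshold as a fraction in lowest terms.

I: cooperation gives 19 each period; deviation gives 26 once then 4 forever.
  19/(1−δ) ≥ 26 + 4δ/(1−δ) ⇒ δ ≥ 7/22.
II: cooperation gives 17 each period; deviation gives 22 once then 9 forever.
  δ ≥ 5/13.
Both must hold, so the binding constraint is II's: δ ≥ 5/13.

II; δ ≥ 5/13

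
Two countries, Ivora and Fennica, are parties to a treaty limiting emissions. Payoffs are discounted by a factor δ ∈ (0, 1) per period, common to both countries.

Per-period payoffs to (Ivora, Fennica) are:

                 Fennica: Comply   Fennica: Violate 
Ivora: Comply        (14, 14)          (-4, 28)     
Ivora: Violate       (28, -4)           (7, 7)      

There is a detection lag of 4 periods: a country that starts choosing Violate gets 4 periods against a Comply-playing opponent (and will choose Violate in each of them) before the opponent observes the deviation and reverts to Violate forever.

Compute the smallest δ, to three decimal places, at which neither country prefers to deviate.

0.904

The best deviation is to choose Violate for all 4 undetected periods, earning 28 each, then 7 forever once detected.
Deviation value: 28(1−δ^4)/(1−δ) + 7δ^4/(1−δ); cooperation value: 14/(1−δ).
IC: 14 ≥ 28(1−δ^4) + 7δ^4 = 28 − 21δ^4.
So δ^4 ≥ 14/21 = 2/3, giving δ ≥ (2/3)^(1/4) ≈ 0.904.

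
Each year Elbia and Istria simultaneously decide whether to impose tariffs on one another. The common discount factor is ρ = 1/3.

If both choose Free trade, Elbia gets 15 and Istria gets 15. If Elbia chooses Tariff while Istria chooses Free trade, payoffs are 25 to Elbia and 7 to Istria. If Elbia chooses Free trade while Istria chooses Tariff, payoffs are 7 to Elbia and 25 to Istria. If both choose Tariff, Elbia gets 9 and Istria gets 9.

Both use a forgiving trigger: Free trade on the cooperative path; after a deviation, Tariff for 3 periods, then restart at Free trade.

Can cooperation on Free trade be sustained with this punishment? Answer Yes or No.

No

A one-shot deviation gives 25 now, then 9 for 3 periods, then back to 15.
Gain from deviating: (25−15) today; loss: (15−9) in each of the next 3 periods.
No-deviation condition: (15−9)(ρ+…+ρ^3) ≥ 25−15, i.e. ρ+…+ρ^3 ≥ 5/3.
At ρ = 1/3: ρ+…+ρ^3 = 0.4815 < 1.6667.
So cooperation is not sustainable.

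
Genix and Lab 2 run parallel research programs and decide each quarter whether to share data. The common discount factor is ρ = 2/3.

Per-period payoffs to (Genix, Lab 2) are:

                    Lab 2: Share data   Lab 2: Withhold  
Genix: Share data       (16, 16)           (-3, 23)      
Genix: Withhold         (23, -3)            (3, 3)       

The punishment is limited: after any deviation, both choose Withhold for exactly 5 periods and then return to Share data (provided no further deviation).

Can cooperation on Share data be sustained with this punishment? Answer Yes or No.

Yes

A one-shot deviation gives 23 now, then 3 for 5 periods, then back to 16.
Gain from deviating: (23−16) today; loss: (16−3) in each of the next 5 periods.
No-deviation condition: (16−3)(ρ+…+ρ^5) ≥ 23−16, i.e. ρ+…+ρ^5 ≥ 7/13.
At ρ = 2/3: ρ+…+ρ^5 = 1.7366 ≥ 0.5385.
So cooperation is sustainable.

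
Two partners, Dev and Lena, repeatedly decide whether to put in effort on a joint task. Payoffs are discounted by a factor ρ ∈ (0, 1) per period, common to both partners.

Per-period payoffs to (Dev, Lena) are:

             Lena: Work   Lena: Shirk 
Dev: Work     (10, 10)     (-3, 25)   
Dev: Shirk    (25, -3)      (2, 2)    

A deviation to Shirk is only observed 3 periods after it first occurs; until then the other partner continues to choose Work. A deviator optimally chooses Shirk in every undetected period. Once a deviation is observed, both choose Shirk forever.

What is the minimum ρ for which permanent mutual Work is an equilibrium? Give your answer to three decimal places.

Deviating for the 3 undetected periods gains 25−10 = 15 per period over cooperation, then loses 10−2 = 8 per period forever once punishment starts.
Gain: 15(1 + ρ + … + ρ^2); loss: 8·ρ^3/(1−ρ).
No profitable deviation ⇔ 15(1−ρ^3) ≤ 8·ρ^3, i.e. ρ^3 ≥ 15/(15+8) = 15/23.
Hence ρ ≥ (15/23)^(1/3) ≈ 0.867.

0.867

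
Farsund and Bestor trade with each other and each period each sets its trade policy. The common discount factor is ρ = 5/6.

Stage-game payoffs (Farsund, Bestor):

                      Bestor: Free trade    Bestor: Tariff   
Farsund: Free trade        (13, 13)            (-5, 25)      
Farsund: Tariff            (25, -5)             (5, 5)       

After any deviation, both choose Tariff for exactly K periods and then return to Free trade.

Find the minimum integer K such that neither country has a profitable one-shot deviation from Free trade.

Need Σ_{k=1}^{K} ρ^k ≥ (25−13)/(13−5) = 1.5000 at ρ = 5/6.
At K = 1 the sum is 0.8333 < 1.5000; at K = 2 it is 1.5278 ≥ 1.5000.
So the minimum punishment length is K = 2.

2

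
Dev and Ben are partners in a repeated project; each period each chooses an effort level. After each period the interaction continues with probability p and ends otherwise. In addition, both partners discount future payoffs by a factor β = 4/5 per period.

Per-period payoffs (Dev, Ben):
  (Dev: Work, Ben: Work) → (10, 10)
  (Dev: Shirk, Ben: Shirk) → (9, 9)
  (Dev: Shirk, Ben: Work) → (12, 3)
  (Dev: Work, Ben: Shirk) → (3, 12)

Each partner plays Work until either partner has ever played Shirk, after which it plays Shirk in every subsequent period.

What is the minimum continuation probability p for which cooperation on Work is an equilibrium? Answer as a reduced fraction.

5/6

With continuation probability p and discount β, the effective per-period discount factor is βp.
Grim-trigger IC: βp ≥ (12−10)/(12−9) = 2/3.
So p ≥ (2/3)/(4/5) = 5/6.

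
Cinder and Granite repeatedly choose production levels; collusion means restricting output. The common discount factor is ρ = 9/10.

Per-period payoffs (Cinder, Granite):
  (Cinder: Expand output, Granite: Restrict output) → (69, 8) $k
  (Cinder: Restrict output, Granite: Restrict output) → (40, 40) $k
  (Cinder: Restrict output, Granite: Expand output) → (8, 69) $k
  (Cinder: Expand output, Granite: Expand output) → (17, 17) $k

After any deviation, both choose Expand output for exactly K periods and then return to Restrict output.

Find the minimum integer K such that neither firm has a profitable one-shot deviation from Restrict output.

2

No profitable deviation requires (40−17)(ρ+…+ρ^K) ≥ 69−40, i.e. ρ+…+ρ^K ≥ 29/23 ≈ 1.2609.
With ρ = 9/10, the partial sums are K=1: 0.9000, K=2: 1.7100.
K = 2 is the first length at which the sum reaches 1.2609.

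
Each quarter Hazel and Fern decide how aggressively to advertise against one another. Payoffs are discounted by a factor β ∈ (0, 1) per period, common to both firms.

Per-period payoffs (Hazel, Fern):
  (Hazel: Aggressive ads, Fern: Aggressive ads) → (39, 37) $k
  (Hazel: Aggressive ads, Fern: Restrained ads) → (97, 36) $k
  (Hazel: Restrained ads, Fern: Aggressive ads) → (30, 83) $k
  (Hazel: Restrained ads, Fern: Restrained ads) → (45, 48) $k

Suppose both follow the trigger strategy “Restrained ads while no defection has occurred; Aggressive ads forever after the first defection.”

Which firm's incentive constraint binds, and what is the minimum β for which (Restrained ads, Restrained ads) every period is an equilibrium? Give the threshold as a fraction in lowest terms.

Hazel; β ≥ 26/29

Hazel's threshold: (97−45)/(97−39) = 26/29.
Fern's threshold: (83−48)/(83−37) = 35/46.
26/29 > 35/46, so Hazel binds and β* = 26/29.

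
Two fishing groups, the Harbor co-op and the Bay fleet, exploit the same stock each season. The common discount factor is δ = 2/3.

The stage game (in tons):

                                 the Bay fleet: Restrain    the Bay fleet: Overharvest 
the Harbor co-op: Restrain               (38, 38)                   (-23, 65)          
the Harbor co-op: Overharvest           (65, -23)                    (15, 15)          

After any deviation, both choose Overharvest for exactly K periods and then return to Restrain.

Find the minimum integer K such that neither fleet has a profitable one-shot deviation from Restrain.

IC: δ(1−δ^K)/(1−δ) ≥ (65−38)/(38−15) = 27/23.
With δ = 2/3: need 1 − δ^K ≥ 27/23·(1−2/3)/(2/3), i.e. δ^K ≤ 0.4130.
Since (2/3)^2 = 0.4444 and (2/3)^3 = 0.2963, the smallest such K is 3.

3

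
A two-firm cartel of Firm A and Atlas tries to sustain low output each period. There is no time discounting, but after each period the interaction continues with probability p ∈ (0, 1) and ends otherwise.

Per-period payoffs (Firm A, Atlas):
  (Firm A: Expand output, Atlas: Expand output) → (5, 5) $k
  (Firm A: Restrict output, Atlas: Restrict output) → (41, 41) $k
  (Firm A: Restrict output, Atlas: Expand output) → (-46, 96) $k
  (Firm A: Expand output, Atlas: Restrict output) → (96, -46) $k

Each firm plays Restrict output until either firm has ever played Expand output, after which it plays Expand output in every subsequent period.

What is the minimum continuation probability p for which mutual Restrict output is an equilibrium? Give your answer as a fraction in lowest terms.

With no time discounting, the continuation probability p plays the role of the discount factor.
Grim-trigger IC: 41/(1−p) ≥ 96 + 5p/(1−p) ⇒ p ≥ (96−41)/(96−5) = 55/91.

55/91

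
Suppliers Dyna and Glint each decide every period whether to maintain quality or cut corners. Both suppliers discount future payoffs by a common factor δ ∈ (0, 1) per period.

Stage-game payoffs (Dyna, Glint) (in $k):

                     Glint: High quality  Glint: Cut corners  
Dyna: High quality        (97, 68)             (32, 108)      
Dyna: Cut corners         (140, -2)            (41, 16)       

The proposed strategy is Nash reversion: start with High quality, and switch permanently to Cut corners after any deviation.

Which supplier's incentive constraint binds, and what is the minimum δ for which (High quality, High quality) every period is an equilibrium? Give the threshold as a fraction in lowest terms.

Dyna: cooperation gives 97 each period; deviation gives 140 once then 41 forever.
  97/(1−δ) ≥ 140 + 41δ/(1−δ) ⇒ δ ≥ 43/99.
Glint: cooperation gives 68 each period; deviation gives 108 once then 16 forever.
  δ ≥ 40/92 = 10/23.
Both must hold, so the binding constraint is Glint's: δ ≥ 10/23.

Glint; δ ≥ 10/23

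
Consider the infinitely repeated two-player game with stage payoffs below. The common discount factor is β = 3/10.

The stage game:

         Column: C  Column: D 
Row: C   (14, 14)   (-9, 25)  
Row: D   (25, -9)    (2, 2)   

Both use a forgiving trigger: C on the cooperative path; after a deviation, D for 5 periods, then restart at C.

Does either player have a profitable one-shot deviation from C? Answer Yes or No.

Yes

IC: β+…+β^5 ≥ (25−14)/(14−2) = 11/12.
At β = 3/10: partial sum = 0.4275 < 0.9167. Cooperation not sustainable.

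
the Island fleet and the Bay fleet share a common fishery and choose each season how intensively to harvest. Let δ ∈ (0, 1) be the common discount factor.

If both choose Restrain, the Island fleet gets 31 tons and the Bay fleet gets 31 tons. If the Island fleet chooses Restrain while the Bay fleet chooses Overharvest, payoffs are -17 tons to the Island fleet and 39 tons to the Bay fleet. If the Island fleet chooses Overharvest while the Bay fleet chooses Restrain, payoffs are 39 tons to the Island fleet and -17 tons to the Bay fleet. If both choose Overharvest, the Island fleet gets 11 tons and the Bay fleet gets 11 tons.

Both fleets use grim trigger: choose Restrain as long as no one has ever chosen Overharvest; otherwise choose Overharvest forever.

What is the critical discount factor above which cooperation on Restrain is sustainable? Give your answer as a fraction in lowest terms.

2/7

Cooperation forever yields 31 each period: 31/(1−δ).
Deviating yields 39 once, then 11 forever: 39 + 11δ/(1−δ).
No profitable deviation requires 31/(1−δ) ≥ 39 + 11δ/(1−δ).
Multiplying by (1−δ): 31 ≥ 39(1−δ) + 11δ = 39 − 28δ.
So 28δ ≥ 8, i.e. δ ≥ 8/28 = 2/7.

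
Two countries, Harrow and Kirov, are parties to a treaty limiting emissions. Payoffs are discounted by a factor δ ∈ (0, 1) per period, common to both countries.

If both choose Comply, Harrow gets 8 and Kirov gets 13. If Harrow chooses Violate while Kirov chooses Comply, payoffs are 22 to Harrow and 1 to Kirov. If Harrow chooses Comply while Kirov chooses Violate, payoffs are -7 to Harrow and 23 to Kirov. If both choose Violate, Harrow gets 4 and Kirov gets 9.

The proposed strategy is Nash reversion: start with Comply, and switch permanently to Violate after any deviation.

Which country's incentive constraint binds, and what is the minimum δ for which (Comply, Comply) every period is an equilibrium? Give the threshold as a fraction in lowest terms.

Harrow; δ ≥ 7/9

For Harrow: deviation gain 22−8 = 14, per-period punishment loss 8−4 = 4. IC gives δ ≥ 14/18 = 7/9.
For Kirov: gain 10, loss 4 per period, so δ ≥ 10/14 = 5/7.
The tighter constraint is Harrow's, so cooperation needs δ ≥ 7/9.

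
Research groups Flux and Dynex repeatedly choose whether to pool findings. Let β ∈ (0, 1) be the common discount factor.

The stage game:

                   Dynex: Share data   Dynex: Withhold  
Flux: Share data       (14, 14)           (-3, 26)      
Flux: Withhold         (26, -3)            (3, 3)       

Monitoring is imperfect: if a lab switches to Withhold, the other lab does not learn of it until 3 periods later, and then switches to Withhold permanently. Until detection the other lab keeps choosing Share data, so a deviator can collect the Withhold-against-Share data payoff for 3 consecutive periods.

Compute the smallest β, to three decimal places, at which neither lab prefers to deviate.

0.805

Deviating for the 3 undetected periods gains 26−14 = 12 per period over cooperation, then loses 14−3 = 11 per period forever once punishment starts.
Gain: 12(1 + β + … + β^2); loss: 11·β^3/(1−β).
No profitable deviation ⇔ 12(1−β^3) ≤ 11·β^3, i.e. β^3 ≥ 12/(12+11) = 12/23.
Hence β ≥ (12/23)^(1/3) ≈ 0.805.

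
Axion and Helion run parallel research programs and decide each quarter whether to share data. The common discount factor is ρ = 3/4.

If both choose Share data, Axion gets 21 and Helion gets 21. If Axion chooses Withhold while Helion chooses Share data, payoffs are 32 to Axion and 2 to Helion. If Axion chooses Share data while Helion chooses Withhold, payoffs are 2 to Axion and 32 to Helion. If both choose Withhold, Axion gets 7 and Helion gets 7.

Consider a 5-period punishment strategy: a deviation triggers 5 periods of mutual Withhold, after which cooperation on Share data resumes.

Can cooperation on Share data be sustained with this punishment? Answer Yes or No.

Yes

IC: ρ+…+ρ^5 ≥ (32−21)/(21−7) = 11/14.
At ρ = 3/4: partial sum = 2.2881 ≥ 0.7857. Cooperation sustainable.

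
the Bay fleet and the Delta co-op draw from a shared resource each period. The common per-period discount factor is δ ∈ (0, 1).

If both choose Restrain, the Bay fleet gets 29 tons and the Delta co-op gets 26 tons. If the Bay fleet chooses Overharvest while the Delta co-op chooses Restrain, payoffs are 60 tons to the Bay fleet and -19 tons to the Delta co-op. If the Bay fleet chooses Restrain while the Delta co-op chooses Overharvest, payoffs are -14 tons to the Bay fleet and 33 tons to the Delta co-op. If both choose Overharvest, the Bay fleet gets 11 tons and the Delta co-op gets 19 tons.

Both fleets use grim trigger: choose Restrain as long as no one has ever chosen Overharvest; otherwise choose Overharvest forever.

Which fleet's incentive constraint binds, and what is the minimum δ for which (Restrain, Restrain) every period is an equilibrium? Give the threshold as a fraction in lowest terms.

the Bay fleet; δ ≥ 31/49

the Bay fleet's threshold: (60−29)/(60−11) = 31/49.
the Delta co-op's threshold: (33−26)/(33−19) = 1/2.
31/49 > 1/2, so the Bay fleet binds and δ* = 31/49.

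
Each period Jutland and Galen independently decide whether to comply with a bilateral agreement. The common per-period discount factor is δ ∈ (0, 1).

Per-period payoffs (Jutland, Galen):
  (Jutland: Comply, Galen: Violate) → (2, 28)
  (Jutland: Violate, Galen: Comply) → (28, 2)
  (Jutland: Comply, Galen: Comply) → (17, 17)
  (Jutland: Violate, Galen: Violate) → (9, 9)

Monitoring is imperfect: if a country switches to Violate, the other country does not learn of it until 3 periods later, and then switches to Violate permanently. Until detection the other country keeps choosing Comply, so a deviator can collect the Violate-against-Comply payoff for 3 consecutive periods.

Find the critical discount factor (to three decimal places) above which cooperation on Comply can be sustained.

0.833

The best deviation is to choose Violate for all 3 undetected periods, earning 28 each, then 9 forever once detected.
Deviation value: 28(1−δ^3)/(1−δ) + 9δ^3/(1−δ); cooperation value: 17/(1−δ).
IC: 17 ≥ 28(1−δ^3) + 9δ^3 = 28 − 19δ^3.
So δ^3 ≥ 11/19, giving δ ≥ (11/19)^(1/3) ≈ 0.833.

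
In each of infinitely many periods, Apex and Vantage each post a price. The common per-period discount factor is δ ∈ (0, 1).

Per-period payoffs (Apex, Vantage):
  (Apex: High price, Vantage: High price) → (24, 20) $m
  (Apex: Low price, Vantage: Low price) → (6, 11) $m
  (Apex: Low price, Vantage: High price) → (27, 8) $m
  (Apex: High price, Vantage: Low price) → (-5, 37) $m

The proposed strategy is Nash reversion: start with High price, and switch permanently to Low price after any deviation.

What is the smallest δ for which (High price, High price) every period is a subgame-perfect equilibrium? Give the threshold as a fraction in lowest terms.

17/26

For Apex: deviation gain 27−24 = 3, per-period punishment loss 24−6 = 18. IC gives δ ≥ 3/21 = 1/7.
For Vantage: gain 17, loss 9 per period, so δ ≥ 17/26.
The tighter constraint is Vantage's, so cooperation needs δ ≥ 17/26.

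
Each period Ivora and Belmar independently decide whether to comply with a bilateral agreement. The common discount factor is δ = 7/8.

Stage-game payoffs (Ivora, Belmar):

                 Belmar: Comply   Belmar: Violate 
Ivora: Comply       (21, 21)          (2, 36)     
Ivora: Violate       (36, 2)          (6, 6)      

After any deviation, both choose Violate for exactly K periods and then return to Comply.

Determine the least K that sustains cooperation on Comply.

2

No profitable deviation requires (21−6)(δ+…+δ^K) ≥ 36−21, i.e. δ+…+δ^K ≥ 1 ≈ 1.0000.
With δ = 7/8, the partial sums are K=1: 0.8750, K=2: 1.6406.
K = 2 is the first length at which the sum reaches 1.0000.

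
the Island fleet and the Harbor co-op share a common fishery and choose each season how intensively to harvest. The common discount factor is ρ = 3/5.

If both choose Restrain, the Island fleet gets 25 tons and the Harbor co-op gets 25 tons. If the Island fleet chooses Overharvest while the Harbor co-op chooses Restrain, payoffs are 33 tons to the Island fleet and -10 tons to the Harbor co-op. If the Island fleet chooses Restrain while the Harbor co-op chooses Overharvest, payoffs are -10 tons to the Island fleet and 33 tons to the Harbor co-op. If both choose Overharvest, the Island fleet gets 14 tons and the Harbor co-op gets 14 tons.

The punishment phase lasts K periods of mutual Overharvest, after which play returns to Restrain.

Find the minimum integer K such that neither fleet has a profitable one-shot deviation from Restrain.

No profitable deviation requires (25−14)(ρ+…+ρ^K) ≥ 33−25, i.e. ρ+…+ρ^K ≥ 8/11 ≈ 0.7273.
With ρ = 3/5, the partial sums are K=1: 0.6000, K=2: 0.9600.
K = 2 is the first length at which the sum reaches 0.7273.

2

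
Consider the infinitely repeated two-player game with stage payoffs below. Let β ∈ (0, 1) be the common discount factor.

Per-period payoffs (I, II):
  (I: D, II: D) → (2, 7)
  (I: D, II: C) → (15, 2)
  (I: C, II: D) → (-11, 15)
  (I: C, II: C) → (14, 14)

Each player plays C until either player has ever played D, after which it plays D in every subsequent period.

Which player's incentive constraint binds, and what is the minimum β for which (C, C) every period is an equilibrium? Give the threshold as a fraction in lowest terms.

II; β ≥ 1/8

For I: deviation gain 15−14 = 1, per-period punishment loss 14−2 = 12. IC gives β ≥ 1/13.
For II: gain 1, loss 7 per period, so β ≥ 1/8.
The tighter constraint is II's, so cooperation needs β ≥ 1/8.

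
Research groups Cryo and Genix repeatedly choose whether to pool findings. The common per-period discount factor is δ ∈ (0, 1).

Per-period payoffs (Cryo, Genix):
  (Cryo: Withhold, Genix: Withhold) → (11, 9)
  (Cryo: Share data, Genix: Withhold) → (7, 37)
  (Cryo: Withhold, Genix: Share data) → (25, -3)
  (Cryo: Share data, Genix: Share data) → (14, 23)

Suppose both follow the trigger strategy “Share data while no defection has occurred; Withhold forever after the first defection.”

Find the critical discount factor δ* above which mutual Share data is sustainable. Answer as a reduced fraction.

Cryo: cooperation gives 14 each period; deviation gives 25 once then 11 forever.
  14/(1−δ) ≥ 25 + 11δ/(1−δ) ⇒ δ ≥ 11/14.
Genix: cooperation gives 23 each period; deviation gives 37 once then 9 forever.
  δ ≥ 14/28 = 1/2.
Both must hold, so the binding constraint is Cryo's: δ ≥ 11/14.

11/14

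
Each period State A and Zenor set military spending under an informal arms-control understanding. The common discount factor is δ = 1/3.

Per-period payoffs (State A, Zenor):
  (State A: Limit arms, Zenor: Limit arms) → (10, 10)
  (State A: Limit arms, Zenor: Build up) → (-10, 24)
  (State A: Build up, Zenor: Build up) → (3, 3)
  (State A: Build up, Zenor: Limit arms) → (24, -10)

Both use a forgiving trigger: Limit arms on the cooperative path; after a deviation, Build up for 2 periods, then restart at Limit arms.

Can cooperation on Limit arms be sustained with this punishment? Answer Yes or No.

Comparing payoff streams over the 3 periods until play realigns: cooperate → 10(1+δ+…+δ^2); deviate → 24 + 3(δ+…+δ^2).
Cooperation is sustained iff (10−3)(δ+…+δ^2) ≥ 24−10.
δ+…+δ^2 = 1/3·(1−(1/3)^2)/(1−1/3) = 0.4444, and (24−10)/(10−3) = 2.0000.
0.4444 < 2.0000, so cooperation is not sustainable.

No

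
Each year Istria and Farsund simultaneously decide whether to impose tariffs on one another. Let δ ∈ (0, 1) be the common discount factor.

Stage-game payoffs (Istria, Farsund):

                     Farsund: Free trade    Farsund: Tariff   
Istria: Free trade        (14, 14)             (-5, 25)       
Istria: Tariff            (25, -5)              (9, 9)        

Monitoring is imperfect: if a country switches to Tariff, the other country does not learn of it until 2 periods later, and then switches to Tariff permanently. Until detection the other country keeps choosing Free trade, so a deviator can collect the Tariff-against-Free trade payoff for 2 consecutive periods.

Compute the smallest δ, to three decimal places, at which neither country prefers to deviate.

A deviator earns 25 for 2 periods, then 9 forever; cooperating earns 14 forever. Multiplying the IC by (1−δ):
14 ≥ 25(1−δ^2) + 9δ^2, so 16·δ^2 ≥ 11 and δ^2 ≥ 11/16.
δ ≥ (11/16)^(1/2) ≈ 0.829.

0.829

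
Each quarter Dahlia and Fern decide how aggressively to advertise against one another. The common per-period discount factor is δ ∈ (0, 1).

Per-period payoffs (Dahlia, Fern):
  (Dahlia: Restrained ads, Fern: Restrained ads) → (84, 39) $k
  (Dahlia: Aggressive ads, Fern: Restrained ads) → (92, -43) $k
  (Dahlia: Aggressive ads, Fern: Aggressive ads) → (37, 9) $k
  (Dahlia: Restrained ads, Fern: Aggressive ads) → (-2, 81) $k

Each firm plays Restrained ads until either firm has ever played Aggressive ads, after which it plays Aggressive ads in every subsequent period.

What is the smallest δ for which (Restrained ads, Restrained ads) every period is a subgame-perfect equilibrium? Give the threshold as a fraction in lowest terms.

7/12

Dahlia: cooperation gives 84 each period; deviation gives 92 once then 37 forever.
  84/(1−δ) ≥ 92 + 37δ/(1−δ) ⇒ δ ≥ 8/55.
Fern: cooperation gives 39 each period; deviation gives 81 once then 9 forever.
  δ ≥ 42/72 = 7/12.
Both must hold, so the binding constraint is Fern's: δ ≥ 7/12.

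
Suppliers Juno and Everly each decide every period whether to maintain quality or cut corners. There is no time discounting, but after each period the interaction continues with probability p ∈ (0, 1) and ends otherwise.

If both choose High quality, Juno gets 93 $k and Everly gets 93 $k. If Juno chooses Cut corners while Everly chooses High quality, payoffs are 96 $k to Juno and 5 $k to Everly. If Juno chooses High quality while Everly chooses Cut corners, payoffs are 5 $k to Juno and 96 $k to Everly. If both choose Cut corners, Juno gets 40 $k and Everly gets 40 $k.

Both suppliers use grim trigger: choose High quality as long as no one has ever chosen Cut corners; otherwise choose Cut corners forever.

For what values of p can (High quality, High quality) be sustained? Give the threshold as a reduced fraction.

Expected cooperation value is 93 + p·93 + p²·93 + … = 93/(1−p); deviation gives 96 + p·40/(1−p).
93 ≥ 96(1−p) + 40p ⇒ 56p ≥ 3 ⇒ p ≥ 3/56.

3/56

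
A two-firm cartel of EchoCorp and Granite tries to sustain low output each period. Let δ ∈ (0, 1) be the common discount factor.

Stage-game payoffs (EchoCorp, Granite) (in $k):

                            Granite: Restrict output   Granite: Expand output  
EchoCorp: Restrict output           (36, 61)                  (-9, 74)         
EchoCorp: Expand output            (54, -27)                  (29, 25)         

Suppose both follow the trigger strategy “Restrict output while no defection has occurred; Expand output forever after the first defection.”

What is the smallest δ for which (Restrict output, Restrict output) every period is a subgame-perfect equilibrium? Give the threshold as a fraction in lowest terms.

18/25

EchoCorp: cooperation gives 36 each period; deviation gives 54 once then 29 forever.
  36/(1−δ) ≥ 54 + 29δ/(1−δ) ⇒ δ ≥ 18/25.
Granite: cooperation gives 61 each period; deviation gives 74 once then 25 forever.
  δ ≥ 13/49.
Both must hold, so the binding constraint is EchoCorp's: δ ≥ 18/25.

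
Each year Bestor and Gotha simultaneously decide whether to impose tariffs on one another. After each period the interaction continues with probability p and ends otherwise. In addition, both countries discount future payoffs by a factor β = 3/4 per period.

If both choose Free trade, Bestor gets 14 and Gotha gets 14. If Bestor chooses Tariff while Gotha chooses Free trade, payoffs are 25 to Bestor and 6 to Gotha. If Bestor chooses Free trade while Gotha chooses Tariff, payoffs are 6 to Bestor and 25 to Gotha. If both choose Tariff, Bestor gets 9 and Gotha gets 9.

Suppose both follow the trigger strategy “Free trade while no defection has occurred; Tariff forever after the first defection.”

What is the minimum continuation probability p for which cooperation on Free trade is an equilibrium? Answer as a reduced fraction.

With continuation probability p and discount β, the effective per-period discount factor is βp.
Grim-trigger IC: βp ≥ (25−14)/(25−9) = 11/16.
So p ≥ (11/16)/(3/4) = 11/12.

11/12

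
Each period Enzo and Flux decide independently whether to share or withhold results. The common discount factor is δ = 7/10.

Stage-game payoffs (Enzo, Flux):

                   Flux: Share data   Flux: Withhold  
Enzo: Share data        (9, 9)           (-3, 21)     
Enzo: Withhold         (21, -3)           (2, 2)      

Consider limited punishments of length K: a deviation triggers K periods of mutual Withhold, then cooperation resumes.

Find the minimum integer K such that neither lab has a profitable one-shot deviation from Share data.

Need Σ_{k=1}^{K} δ^k ≥ (21−9)/(9−2) = 1.7143 at δ = 7/10.
At K = 3 the sum is 1.5330 < 1.7143; at K = 4 it is 1.7731 ≥ 1.7143.
So the minimum punishment length is K = 4.

4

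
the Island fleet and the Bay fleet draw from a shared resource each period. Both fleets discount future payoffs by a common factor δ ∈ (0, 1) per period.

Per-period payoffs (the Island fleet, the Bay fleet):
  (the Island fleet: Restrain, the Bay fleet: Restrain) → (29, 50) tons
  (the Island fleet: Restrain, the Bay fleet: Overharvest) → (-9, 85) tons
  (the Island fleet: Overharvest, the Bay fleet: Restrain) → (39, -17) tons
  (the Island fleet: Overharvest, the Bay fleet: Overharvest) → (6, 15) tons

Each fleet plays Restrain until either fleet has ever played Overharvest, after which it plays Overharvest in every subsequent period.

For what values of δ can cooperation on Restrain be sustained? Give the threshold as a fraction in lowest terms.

1/2

the Island fleet's threshold: (39−29)/(39−6) = 10/33.
the Bay fleet's threshold: (85−50)/(85−15) = 1/2.
10/33 < 1/2, so the Bay fleet binds and δ* = 1/2.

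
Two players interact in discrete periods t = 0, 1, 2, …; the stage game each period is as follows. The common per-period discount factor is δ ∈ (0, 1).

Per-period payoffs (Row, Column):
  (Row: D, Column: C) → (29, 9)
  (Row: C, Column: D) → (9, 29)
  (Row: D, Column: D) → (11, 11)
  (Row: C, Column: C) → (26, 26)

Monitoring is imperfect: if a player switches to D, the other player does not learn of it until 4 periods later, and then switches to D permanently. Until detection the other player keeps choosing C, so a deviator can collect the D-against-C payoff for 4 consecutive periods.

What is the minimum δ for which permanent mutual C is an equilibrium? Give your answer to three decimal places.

0.639

The best deviation is to choose D for all 4 undetected periods, earning 29 each, then 11 forever once detected.
Deviation value: 29(1−δ^4)/(1−δ) + 11δ^4/(1−δ); cooperation value: 26/(1−δ).
IC: 26 ≥ 29(1−δ^4) + 11δ^4 = 29 − 18δ^4.
So δ^4 ≥ 3/18 = 1/6, giving δ ≥ (1/6)^(1/4) ≈ 0.639.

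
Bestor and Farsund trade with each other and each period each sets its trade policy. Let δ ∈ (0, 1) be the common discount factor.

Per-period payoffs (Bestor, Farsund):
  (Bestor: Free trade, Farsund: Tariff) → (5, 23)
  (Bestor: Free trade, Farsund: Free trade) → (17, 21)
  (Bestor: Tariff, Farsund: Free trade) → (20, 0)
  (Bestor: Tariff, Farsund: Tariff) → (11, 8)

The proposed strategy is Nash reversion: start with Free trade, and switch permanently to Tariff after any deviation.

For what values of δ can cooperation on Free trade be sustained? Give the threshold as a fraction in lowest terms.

For Bestor: deviation gain 20−17 = 3, per-period punishment loss 17−11 = 6. IC gives δ ≥ 3/9 = 1/3.
For Farsund: gain 2, loss 13 per period, so δ ≥ 2/15.
The tighter constraint is Bestor's, so cooperation needs δ ≥ 1/3.

1/3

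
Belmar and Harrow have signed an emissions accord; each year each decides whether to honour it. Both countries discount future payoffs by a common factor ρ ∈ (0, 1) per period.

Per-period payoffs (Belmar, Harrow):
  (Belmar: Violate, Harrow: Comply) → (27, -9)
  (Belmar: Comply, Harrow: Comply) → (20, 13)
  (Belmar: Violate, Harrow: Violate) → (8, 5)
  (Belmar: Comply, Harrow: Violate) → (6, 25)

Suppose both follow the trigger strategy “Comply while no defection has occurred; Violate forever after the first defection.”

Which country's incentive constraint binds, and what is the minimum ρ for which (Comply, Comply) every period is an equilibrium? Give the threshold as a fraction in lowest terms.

Belmar's threshold: (27−20)/(27−8) = 7/19.
Harrow's threshold: (25−13)/(25−5) = 3/5.
7/19 < 3/5, so Harrow binds and ρ* = 3/5.

Harrow; ρ ≥ 3/5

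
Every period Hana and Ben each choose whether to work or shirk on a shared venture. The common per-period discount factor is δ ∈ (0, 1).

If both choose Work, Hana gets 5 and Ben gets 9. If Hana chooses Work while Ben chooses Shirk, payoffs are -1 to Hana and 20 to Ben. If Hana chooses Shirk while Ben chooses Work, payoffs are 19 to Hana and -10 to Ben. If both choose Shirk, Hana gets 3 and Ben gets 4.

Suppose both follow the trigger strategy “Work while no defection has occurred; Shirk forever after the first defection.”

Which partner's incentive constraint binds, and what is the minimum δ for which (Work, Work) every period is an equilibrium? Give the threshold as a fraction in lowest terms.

Hana; δ ≥ 7/8

Hana: cooperation gives 5 each period; deviation gives 19 once then 3 forever.
  5/(1−δ) ≥ 19 + 3δ/(1−δ) ⇒ δ ≥ 14/16 = 7/8.
Ben: cooperation gives 9 each period; deviation gives 20 once then 4 forever.
  δ ≥ 11/16.
Both must hold, so the binding constraint is Hana's: δ ≥ 7/8.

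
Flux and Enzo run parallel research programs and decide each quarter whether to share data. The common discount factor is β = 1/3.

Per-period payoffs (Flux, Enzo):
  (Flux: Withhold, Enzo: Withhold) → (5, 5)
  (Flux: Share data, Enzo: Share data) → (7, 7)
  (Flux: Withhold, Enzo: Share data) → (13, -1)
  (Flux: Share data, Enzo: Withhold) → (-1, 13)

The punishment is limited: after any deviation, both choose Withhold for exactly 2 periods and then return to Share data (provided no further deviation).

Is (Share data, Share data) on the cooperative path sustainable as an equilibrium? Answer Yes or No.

No

IC: β+…+β^2 ≥ (13−7)/(7−5) = 3.
At β = 1/3: partial sum = 0.4444 < 3.0000. Cooperation not sustainable.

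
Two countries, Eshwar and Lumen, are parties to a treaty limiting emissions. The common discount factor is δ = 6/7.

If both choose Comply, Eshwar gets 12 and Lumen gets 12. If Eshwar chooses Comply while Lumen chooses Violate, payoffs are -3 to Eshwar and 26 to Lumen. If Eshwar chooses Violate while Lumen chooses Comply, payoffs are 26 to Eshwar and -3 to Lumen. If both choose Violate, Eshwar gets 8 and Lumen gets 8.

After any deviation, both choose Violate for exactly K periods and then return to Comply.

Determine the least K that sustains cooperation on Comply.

Need Σ_{k=1}^{K} δ^k ≥ (26−12)/(12−8) = 3.5000 at δ = 6/7.
At K = 5 the sum is 3.2240 < 3.5000; at K = 6 it is 3.6206 ≥ 3.5000.
So the minimum punishment length is K = 6.

6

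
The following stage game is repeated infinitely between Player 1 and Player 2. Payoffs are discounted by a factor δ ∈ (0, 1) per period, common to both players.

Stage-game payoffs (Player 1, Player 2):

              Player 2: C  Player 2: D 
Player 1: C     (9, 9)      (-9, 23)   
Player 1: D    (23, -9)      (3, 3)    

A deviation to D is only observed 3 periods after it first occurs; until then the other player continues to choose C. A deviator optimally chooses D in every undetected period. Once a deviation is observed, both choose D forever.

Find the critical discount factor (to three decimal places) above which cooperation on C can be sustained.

0.888

A deviator earns 23 for 3 periods, then 3 forever; cooperating earns 9 forever. Multiplying the IC by (1−δ):
9 ≥ 23(1−δ^3) + 3δ^3, so 20·δ^3 ≥ 14 and δ^3 ≥ 7/10.
δ ≥ (7/10)^(1/3) ≈ 0.888.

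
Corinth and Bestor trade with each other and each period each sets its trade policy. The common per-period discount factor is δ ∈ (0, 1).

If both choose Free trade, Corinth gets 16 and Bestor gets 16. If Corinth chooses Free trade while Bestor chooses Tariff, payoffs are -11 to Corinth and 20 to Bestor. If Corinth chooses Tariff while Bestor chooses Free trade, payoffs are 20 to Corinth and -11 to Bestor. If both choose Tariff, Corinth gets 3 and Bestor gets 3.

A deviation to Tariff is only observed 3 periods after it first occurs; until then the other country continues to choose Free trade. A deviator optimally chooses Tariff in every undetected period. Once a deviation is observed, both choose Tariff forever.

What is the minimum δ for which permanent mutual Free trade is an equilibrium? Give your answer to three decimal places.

0.617

The best deviation is to choose Tariff for all 3 undetected periods, earning 20 each, then 3 forever once detected.
Deviation value: 20(1−δ^3)/(1−δ) + 3δ^3/(1−δ); cooperation value: 16/(1−δ).
IC: 16 ≥ 20(1−δ^3) + 3δ^3 = 20 − 17δ^3.
So δ^3 ≥ 4/17, giving δ ≥ (4/17)^(1/3) ≈ 0.617.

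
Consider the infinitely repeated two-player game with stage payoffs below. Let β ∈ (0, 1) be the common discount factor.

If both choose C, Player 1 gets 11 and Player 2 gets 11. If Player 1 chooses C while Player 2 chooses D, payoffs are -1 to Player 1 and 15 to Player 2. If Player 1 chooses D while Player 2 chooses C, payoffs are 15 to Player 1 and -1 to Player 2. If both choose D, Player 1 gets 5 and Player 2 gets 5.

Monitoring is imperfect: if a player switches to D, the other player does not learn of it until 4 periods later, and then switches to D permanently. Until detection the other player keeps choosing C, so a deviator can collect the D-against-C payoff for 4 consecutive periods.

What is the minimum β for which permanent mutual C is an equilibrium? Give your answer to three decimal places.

The best deviation is to choose D for all 4 undetected periods, earning 15 each, then 5 forever once detected.
Deviation value: 15(1−β^4)/(1−β) + 5β^4/(1−β); cooperation value: 11/(1−β).
IC: 11 ≥ 15(1−β^4) + 5β^4 = 15 − 10β^4.
So β^4 ≥ 4/10 = 2/5, giving β ≥ (2/5)^(1/4) ≈ 0.795.

0.795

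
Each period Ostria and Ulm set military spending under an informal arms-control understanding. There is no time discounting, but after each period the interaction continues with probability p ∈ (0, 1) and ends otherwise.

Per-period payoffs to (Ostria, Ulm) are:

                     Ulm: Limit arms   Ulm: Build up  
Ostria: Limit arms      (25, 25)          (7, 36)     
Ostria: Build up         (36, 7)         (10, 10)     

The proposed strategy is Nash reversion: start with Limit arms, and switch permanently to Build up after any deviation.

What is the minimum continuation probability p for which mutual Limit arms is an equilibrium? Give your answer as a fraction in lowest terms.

With no time discounting, the continuation probability p plays the role of the discount factor.
Grim-trigger IC: 25/(1−p) ≥ 36 + 10p/(1−p) ⇒ p ≥ (36−25)/(36−10) = 11/26.

11/26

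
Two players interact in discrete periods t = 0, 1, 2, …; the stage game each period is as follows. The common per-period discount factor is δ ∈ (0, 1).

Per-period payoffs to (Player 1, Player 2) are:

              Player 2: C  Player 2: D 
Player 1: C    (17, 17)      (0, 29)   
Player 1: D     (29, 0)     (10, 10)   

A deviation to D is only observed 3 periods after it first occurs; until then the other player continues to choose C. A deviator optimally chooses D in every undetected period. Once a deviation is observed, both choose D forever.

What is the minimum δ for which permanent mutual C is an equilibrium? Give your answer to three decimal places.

Deviating for the 3 undetected periods gains 29−17 = 12 per period over cooperation, then loses 17−10 = 7 per period forever once punishment starts.
Gain: 12(1 + δ + … + δ^2); loss: 7·δ^3/(1−δ).
No profitable deviation ⇔ 12(1−δ^3) ≤ 7·δ^3, i.e. δ^3 ≥ 12/(12+7) = 12/19.
Hence δ ≥ (12/19)^(1/3) ≈ 0.858.

0.858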